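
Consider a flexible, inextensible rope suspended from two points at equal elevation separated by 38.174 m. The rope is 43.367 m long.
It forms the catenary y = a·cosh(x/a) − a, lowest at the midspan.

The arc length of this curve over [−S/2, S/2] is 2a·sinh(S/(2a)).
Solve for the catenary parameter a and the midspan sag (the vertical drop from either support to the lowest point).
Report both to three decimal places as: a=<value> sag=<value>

a=21.545 sag=9.022

seed: a₀ = √(S³/(24(L−S))) = √(38.174³/(24·5.193)) = 21.126946
iter 1: u=0.903443  f(a)=+2.161e-01  f'(a)=-5.329e-01  a ← 21.126946 − (+2.161e-01/-5.329e-01) = 21.532443
iter 2: u=0.886430  f(a)=+6.378e-03  f'(a)=-5.019e-01  a ← 21.532443 − (+6.378e-03/-5.019e-01) = 21.545152
iter 3: u=0.885907  f(a)=+5.931e-06  f'(a)=-5.009e-01  a ← 21.545152 − (+5.931e-06/-5.009e-01) = 21.545164
iter 4: u=0.885906  f(a)=+5.130e-12  f'(a)=-5.009e-01  a ← 21.545164 − (+5.130e-12/-5.009e-01) = 21.545164
converged: |Δa| < 1e-12 after 4 iterations
sag = a·(cosh(S/(2a)) − 1) = 21.545164·(cosh(0.885906) − 1) = 9.022274
T_max/T_min = cosh(S/(2a)) = 1.418761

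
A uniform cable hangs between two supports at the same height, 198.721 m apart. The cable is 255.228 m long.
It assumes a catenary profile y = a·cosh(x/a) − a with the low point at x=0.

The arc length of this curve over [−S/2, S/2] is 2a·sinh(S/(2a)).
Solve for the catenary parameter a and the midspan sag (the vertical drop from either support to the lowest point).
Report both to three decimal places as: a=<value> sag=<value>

a=79.122 sag=71.030

seed: a₀ = √(S³/(24(L−S))) = √(198.721³/(24·56.507)) = 76.069209
iter 1: u=1.306186  f(a)=+5.021e+00  f'(a)=-1.755e+00  a ← 76.069209 − (+5.021e+00/-1.755e+00) = 78.929982
iter 2: u=1.258844  f(a)=+2.971e-01  f'(a)=-1.553e+00  a ← 78.929982 − (+2.971e-01/-1.553e+00) = 79.121319
iter 3: u=1.255799  f(a)=+1.185e-03  f'(a)=-1.541e+00  a ← 79.121319 − (+1.185e-03/-1.541e+00) = 79.122088
iter 4: u=1.255787  f(a)=+1.904e-08  f'(a)=-1.541e+00  a ← 79.122088 − (+1.904e-08/-1.541e+00) = 79.122088
iter 5: u=1.255787  f(a)=+0.000e+00  f'(a)=-1.541e+00  a ← 79.122088 − (+0.000e+00/-1.541e+00) = 79.122088
converged: |Δa| < 1e-12 after 5 iterations
sag = a·(cosh(S/(2a)) − 1) = 79.122088·(cosh(1.255787) − 1) = 71.029961
T_max/T_min = cosh(S/(2a)) = 1.897726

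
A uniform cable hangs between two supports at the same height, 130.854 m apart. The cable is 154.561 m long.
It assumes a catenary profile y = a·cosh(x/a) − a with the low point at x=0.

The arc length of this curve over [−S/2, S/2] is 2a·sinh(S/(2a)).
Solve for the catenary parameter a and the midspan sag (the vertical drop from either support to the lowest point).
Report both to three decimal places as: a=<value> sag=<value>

a=64.392 sag=36.199

seed: a₀ = √(S³/(24(L−S))) = √(130.854³/(24·23.707)) = 62.753302
iter 1: u=1.042606  f(a)=+1.322e+00  f'(a)=-8.409e-01  a ← 62.753302 − (+1.322e+00/-8.409e-01) = 64.325775
iter 2: u=1.017120  f(a)=+5.134e-02  f'(a)=-7.768e-01  a ← 64.325775 − (+5.134e-02/-7.768e-01) = 64.391860
iter 3: u=1.016076  f(a)=+8.429e-05  f'(a)=-7.743e-01  a ← 64.391860 − (+8.429e-05/-7.743e-01) = 64.391969
iter 4: u=1.016074  f(a)=+2.280e-10  f'(a)=-7.742e-01  a ← 64.391969 − (+2.280e-10/-7.742e-01) = 64.391969
iter 5: u=1.016074  f(a)=+2.842e-14  f'(a)=-7.742e-01  a ← 64.391969 − (+2.842e-14/-7.742e-01) = 64.391969
converged: |Δa| < 1e-12 after 5 iterations
sag = a·(cosh(S/(2a)) − 1) = 64.391969·(cosh(1.016074) − 1) = 36.199290
T_max/T_min = cosh(S/(2a)) = 1.562171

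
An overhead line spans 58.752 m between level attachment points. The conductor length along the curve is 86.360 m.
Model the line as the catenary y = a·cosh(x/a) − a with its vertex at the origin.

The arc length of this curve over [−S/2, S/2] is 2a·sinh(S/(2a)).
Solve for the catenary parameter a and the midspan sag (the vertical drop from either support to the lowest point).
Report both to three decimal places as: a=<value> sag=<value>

seed: a₀ = √(S³/(24(L−S))) = √(58.752³/(24·27.608)) = 17.494877
iter 1: u=1.679120  f(a)=+4.164e+00  f'(a)=-4.140e+00  a ← 17.494877 − (+4.164e+00/-4.140e+00) = 18.500508
iter 2: u=1.587848  f(a)=+3.860e-01  f'(a)=-3.405e+00  a ← 18.500508 − (+3.860e-01/-3.405e+00) = 18.613858
iter 3: u=1.578179  f(a)=+4.066e-03  f'(a)=-3.334e+00  a ← 18.613858 − (+4.066e-03/-3.334e+00) = 18.615078
iter 4: u=1.578076  f(a)=+4.616e-07  f'(a)=-3.333e+00  a ← 18.615078 − (+4.616e-07/-3.333e+00) = 18.615078
iter 5: u=1.578076  f(a)=+0.000e+00  f'(a)=-3.333e+00  a ← 18.615078 − (+0.000e+00/-3.333e+00) = 18.615078
converged: |Δa| < 1e-12 after 5 iterations
sag = a·(cosh(S/(2a)) − 1) = 18.615078·(cosh(1.578076) − 1) = 28.406550
T_max/T_min = cosh(S/(2a)) = 2.525997

a=18.615 sag=28.407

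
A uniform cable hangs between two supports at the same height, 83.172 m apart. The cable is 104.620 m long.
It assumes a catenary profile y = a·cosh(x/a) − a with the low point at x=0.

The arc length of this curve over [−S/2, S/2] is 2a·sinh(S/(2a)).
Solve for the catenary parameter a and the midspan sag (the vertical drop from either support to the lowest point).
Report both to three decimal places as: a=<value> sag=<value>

seed: a₀ = √(S³/(24(L−S))) = √(83.172³/(24·21.448)) = 33.432334
iter 1: u=1.243886  f(a)=+1.722e+00  f'(a)=-1.493e+00  a ← 33.432334 − (+1.722e+00/-1.493e+00) = 34.585627
iter 2: u=1.202407  f(a)=+9.310e-02  f'(a)=-1.335e+00  a ← 34.585627 − (+9.310e-02/-1.335e+00) = 34.655347
iter 3: u=1.199988  f(a)=+3.067e-04  f'(a)=-1.327e+00  a ← 34.655347 − (+3.067e-04/-1.327e+00) = 34.655578
iter 4: u=1.199980  f(a)=+3.352e-09  f'(a)=-1.327e+00  a ← 34.655578 − (+3.352e-09/-1.327e+00) = 34.655578
iter 5: u=1.199980  f(a)=+0.000e+00  f'(a)=-1.327e+00  a ← 34.655578 − (+0.000e+00/-1.327e+00) = 34.655578
converged: |Δa| < 1e-12 after 5 iterations
sag = a·(cosh(S/(2a)) − 1) = 34.655578·(cosh(1.199980) − 1) = 28.092690
T_max/T_min = cosh(S/(2a)) = 1.810625

a=34.656 sag=28.093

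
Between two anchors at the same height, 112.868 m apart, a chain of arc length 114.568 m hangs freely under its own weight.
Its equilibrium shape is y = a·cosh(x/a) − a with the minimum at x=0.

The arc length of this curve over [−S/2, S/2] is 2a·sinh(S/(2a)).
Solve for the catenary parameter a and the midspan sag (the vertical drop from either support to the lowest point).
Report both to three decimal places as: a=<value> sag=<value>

seed: a₀ = √(S³/(24(L−S))) = √(112.868³/(24·1.700)) = 187.726751
iter 1: u=0.300618  f(a)=+7.698e-03  f'(a)=-1.828e-02  a ← 187.726751 − (+7.698e-03/-1.828e-02) = 188.147972
iter 2: u=0.299945  f(a)=+2.599e-05  f'(a)=-1.815e-02  a ← 188.147972 − (+2.599e-05/-1.815e-02) = 188.149404
iter 3: u=0.299942  f(a)=+2.984e-10  f'(a)=-1.815e-02  a ← 188.149404 − (+2.984e-10/-1.815e-02) = 188.149404
iter 4: u=0.299942  f(a)=+2.842e-14  f'(a)=-1.815e-02  a ← 188.149404 − (+2.842e-14/-1.815e-02) = 188.149404
converged: |Δa| < 1e-12 after 4 iterations
sag = a·(cosh(S/(2a)) − 1) = 188.149404·(cosh(0.299942) − 1) = 8.527119
T_max/T_min = cosh(S/(2a)) = 1.045321

a=188.149 sag=8.527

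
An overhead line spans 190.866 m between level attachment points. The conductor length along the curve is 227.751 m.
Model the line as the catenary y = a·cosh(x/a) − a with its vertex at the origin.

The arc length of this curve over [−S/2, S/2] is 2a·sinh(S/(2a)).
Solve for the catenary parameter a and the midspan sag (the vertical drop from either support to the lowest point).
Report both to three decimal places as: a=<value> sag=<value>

seed: a₀ = √(S³/(24(L−S))) = √(190.866³/(24·36.885)) = 88.626244
iter 1: u=1.076803  f(a)=+2.198e+00  f'(a)=-9.330e-01  a ← 88.626244 − (+2.198e+00/-9.330e-01) = 90.982605
iter 2: u=1.048915  f(a)=+9.073e-02  f'(a)=-8.574e-01  a ← 90.982605 − (+9.073e-02/-8.574e-01) = 91.088421
iter 3: u=1.047696  f(a)=+1.693e-04  f'(a)=-8.542e-01  a ← 91.088421 − (+1.693e-04/-8.542e-01) = 91.088620
iter 4: u=1.047694  f(a)=+5.914e-10  f'(a)=-8.542e-01  a ← 91.088620 − (+5.914e-10/-8.542e-01) = 91.088620
iter 5: u=1.047694  f(a)=+2.842e-14  f'(a)=-8.542e-01  a ← 91.088620 − (+2.842e-14/-8.542e-01) = 91.088620
converged: |Δa| < 1e-12 after 5 iterations
sag = a·(cosh(S/(2a)) − 1) = 91.088620·(cosh(1.047694) − 1) = 54.735816
T_max/T_min = cosh(S/(2a)) = 1.600907

a=91.089 sag=54.736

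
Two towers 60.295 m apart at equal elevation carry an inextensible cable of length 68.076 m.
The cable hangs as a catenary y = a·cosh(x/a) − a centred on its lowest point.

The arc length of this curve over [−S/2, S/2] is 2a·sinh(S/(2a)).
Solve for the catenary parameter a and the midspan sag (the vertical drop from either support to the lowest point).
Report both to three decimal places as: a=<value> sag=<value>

a=34.905 sag=13.849

seed: a₀ = √(S³/(24(L−S))) = √(60.295³/(24·7.781)) = 34.260888
iter 1: u=0.879939  f(a)=+3.069e-01  f'(a)=-4.904e-01  a ← 34.260888 − (+3.069e-01/-4.904e-01) = 34.886636
iter 2: u=0.864156  f(a)=+8.608e-03  f'(a)=-4.632e-01  a ← 34.886636 − (+8.608e-03/-4.632e-01) = 34.905220
iter 3: u=0.863696  f(a)=+7.209e-06  f'(a)=-4.624e-01  a ← 34.905220 − (+7.209e-06/-4.624e-01) = 34.905236
iter 4: u=0.863696  f(a)=+5.045e-12  f'(a)=-4.624e-01  a ← 34.905236 − (+5.045e-12/-4.624e-01) = 34.905236
converged: |Δa| < 1e-12 after 4 iterations
sag = a·(cosh(S/(2a)) − 1) = 34.905236·(cosh(0.863696) − 1) = 13.848850
T_max/T_min = cosh(S/(2a)) = 1.396756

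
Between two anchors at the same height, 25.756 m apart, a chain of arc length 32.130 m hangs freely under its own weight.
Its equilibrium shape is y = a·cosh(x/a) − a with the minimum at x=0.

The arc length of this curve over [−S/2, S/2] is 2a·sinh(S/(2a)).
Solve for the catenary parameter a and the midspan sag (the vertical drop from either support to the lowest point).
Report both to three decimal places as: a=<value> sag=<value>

seed: a₀ = √(S³/(24(L−S))) = √(25.756³/(24·6.374)) = 10.568320
iter 1: u=1.218547  f(a)=+4.903e-01  f'(a)=-1.395e+00  a ← 10.568320 − (+4.903e-01/-1.395e+00) = 10.919763
iter 2: u=1.179330  f(a)=+2.552e-02  f'(a)=-1.253e+00  a ← 10.919763 − (+2.552e-02/-1.253e+00) = 10.940124
iter 3: u=1.177135  f(a)=+7.753e-05  f'(a)=-1.246e+00  a ← 10.940124 − (+7.753e-05/-1.246e+00) = 10.940186
iter 4: u=1.177128  f(a)=+7.205e-10  f'(a)=-1.246e+00  a ← 10.940186 − (+7.205e-10/-1.246e+00) = 10.940186
iter 5: u=1.177128  f(a)=+0.000e+00  f'(a)=-1.246e+00  a ← 10.940186 − (+0.000e+00/-1.246e+00) = 10.940186
converged: |Δa| < 1e-12 after 5 iterations
sag = a·(cosh(S/(2a)) − 1) = 10.940186·(cosh(1.177128) − 1) = 8.496169
T_max/T_min = cosh(S/(2a)) = 1.776602

a=10.940 sag=8.496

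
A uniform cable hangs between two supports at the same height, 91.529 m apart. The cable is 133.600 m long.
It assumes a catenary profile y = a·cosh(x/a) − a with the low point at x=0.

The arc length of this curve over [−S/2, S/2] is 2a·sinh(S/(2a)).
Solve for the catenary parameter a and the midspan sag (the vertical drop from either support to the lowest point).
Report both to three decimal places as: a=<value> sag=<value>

a=29.287 sag=43.651

seed: a₀ = √(S³/(24(L−S))) = √(91.529³/(24·42.071)) = 27.557578
iter 1: u=1.660687  f(a)=+6.197e+00  f'(a)=-3.983e+00  a ← 27.557578 − (+6.197e+00/-3.983e+00) = 29.113619
iter 2: u=1.571928  f(a)=+5.636e-01  f'(a)=-3.288e+00  a ← 29.113619 − (+5.636e-01/-3.288e+00) = 29.285021
iter 3: u=1.562727  f(a)=+5.693e-03  f'(a)=-3.222e+00  a ← 29.285021 − (+5.693e-03/-3.222e+00) = 29.286788
iter 4: u=1.562633  f(a)=+5.936e-07  f'(a)=-3.222e+00  a ← 29.286788 − (+5.936e-07/-3.222e+00) = 29.286788
iter 5: u=1.562633  f(a)=+0.000e+00  f'(a)=-3.222e+00  a ← 29.286788 − (+0.000e+00/-3.222e+00) = 29.286788
converged: |Δa| < 1e-12 after 5 iterations
sag = a·(cosh(S/(2a)) − 1) = 29.286788·(cosh(1.562633) − 1) = 43.651240
T_max/T_min = cosh(S/(2a)) = 2.490475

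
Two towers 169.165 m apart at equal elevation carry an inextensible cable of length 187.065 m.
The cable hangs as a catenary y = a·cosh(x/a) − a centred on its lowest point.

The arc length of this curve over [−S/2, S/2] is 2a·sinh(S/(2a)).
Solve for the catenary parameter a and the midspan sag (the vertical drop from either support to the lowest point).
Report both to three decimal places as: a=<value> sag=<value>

seed: a₀ = √(S³/(24(L−S))) = √(169.165³/(24·17.900)) = 106.153333
iter 1: u=0.796796  f(a)=+5.769e-01  f'(a)=-3.592e-01  a ← 106.153333 − (+5.769e-01/-3.592e-01) = 107.759584
iter 2: u=0.784919  f(a)=+1.335e-02  f'(a)=-3.427e-01  a ← 107.759584 − (+1.335e-02/-3.427e-01) = 107.798553
iter 3: u=0.784635  f(a)=+7.533e-06  f'(a)=-3.423e-01  a ← 107.798553 − (+7.533e-06/-3.423e-01) = 107.798575
iter 4: u=0.784635  f(a)=+2.359e-12  f'(a)=-3.423e-01  a ← 107.798575 − (+2.359e-12/-3.423e-01) = 107.798575
converged: |Δa| < 1e-12 after 4 iterations
sag = a·(cosh(S/(2a)) − 1) = 107.798575·(cosh(0.784635) − 1) = 34.920945
T_max/T_min = cosh(S/(2a)) = 1.323946

a=107.799 sag=34.921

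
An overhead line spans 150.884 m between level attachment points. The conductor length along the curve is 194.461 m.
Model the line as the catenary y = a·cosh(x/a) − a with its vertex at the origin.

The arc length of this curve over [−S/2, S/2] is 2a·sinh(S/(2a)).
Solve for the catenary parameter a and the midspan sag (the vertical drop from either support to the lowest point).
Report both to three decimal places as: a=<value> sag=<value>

a=59.644 sag=54.423

seed: a₀ = √(S³/(24(L−S))) = √(150.884³/(24·43.577)) = 57.310012
iter 1: u=1.316384  f(a)=+3.935e+00  f'(a)=-1.801e+00  a ← 57.310012 − (+3.935e+00/-1.801e+00) = 59.494907
iter 2: u=1.268041  f(a)=+2.362e-01  f'(a)=-1.591e+00  a ← 59.494907 − (+2.362e-01/-1.591e+00) = 59.643411
iter 3: u=1.264884  f(a)=+9.716e-04  f'(a)=-1.578e+00  a ← 59.643411 − (+9.716e-04/-1.578e+00) = 59.644027
iter 4: u=1.264871  f(a)=+1.658e-08  f'(a)=-1.578e+00  a ← 59.644027 − (+1.658e-08/-1.578e+00) = 59.644027
iter 5: u=1.264871  f(a)=-2.842e-14  f'(a)=-1.578e+00  a ← 59.644027 − (-2.842e-14/-1.578e+00) = 59.644027
converged: |Δa| < 1e-12 after 5 iterations
sag = a·(cosh(S/(2a)) − 1) = 59.644027·(cosh(1.264871) − 1) = 54.422533
T_max/T_min = cosh(S/(2a)) = 1.912456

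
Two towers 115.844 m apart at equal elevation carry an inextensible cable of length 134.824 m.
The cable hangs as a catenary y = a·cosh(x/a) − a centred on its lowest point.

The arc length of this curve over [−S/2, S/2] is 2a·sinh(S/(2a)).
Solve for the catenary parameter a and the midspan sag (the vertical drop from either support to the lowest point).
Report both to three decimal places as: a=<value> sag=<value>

a=59.804 sag=30.312

seed: a₀ = √(S³/(24(L−S))) = √(115.844³/(24·18.980)) = 58.419333
iter 1: u=0.991487  f(a)=+9.550e-01  f'(a)=-7.159e-01  a ← 58.419333 − (+9.550e-01/-7.159e-01) = 59.753299
iter 2: u=0.969352  f(a)=+3.369e-02  f'(a)=-6.662e-01  a ← 59.753299 − (+3.369e-02/-6.662e-01) = 59.803868
iter 3: u=0.968533  f(a)=+4.532e-05  f'(a)=-6.644e-01  a ← 59.803868 − (+4.532e-05/-6.644e-01) = 59.803937
iter 4: u=0.968532  f(a)=+8.225e-11  f'(a)=-6.644e-01  a ← 59.803937 − (+8.225e-11/-6.644e-01) = 59.803937
iter 5: u=0.968532  f(a)=+0.000e+00  f'(a)=-6.644e-01  a ← 59.803937 − (+0.000e+00/-6.644e-01) = 59.803937
converged: |Δa| < 1e-12 after 5 iterations
sag = a·(cosh(S/(2a)) − 1) = 59.803937·(cosh(0.968532) − 1) = 30.312036
T_max/T_min = cosh(S/(2a)) = 1.506857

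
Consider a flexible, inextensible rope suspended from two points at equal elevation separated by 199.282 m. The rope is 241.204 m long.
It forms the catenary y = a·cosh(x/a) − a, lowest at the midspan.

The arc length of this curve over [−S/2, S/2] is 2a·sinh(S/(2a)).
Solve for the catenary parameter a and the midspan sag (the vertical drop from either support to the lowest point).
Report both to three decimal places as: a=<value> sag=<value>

a=91.363 sag=59.938

seed: a₀ = √(S³/(24(L−S))) = √(199.282³/(24·41.922)) = 88.690171
iter 1: u=1.123473  f(a)=+2.727e+00  f'(a)=-1.070e+00  a ← 88.690171 − (+2.727e+00/-1.070e+00) = 91.237947
iter 2: u=1.092100  f(a)=+1.219e-01  f'(a)=-9.764e-01  a ← 91.237947 − (+1.219e-01/-9.764e-01) = 91.362794
iter 3: u=1.090608  f(a)=+2.689e-04  f'(a)=-9.721e-01  a ← 91.362794 − (+2.689e-04/-9.721e-01) = 91.363070
iter 4: u=1.090605  f(a)=+1.315e-09  f'(a)=-9.721e-01  a ← 91.363070 − (+1.315e-09/-9.721e-01) = 91.363070
iter 5: u=1.090605  f(a)=+0.000e+00  f'(a)=-9.721e-01  a ← 91.363070 − (+0.000e+00/-9.721e-01) = 91.363070
converged: |Δa| < 1e-12 after 5 iterations
sag = a·(cosh(S/(2a)) − 1) = 91.363070·(cosh(1.090605) − 1) = 59.938129
T_max/T_min = cosh(S/(2a)) = 1.656043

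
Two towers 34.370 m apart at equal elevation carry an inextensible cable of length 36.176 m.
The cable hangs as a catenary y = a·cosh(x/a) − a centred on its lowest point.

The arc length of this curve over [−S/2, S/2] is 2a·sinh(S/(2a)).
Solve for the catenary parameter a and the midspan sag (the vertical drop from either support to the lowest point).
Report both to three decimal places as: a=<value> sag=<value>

a=30.844 sag=4.912

seed: a₀ = √(S³/(24(L−S))) = √(34.370³/(24·1.806)) = 30.605875
iter 1: u=0.561493  f(a)=+2.868e-02  f'(a)=-1.218e-01  a ← 30.605875 − (+2.868e-02/-1.218e-01) = 30.841416
iter 2: u=0.557205  f(a)=+3.345e-04  f'(a)=-1.190e-01  a ← 30.841416 − (+3.345e-04/-1.190e-01) = 30.844228
iter 3: u=0.557154  f(a)=+4.668e-08  f'(a)=-1.189e-01  a ← 30.844228 − (+4.668e-08/-1.189e-01) = 30.844228
iter 4: u=0.557154  f(a)=+0.000e+00  f'(a)=-1.189e-01  a ← 30.844228 − (+0.000e+00/-1.189e-01) = 30.844228
converged: |Δa| < 1e-12 after 4 iterations
sag = a·(cosh(S/(2a)) − 1) = 30.844228·(cosh(0.557154) − 1) = 4.912480
T_max/T_min = cosh(S/(2a)) = 1.159267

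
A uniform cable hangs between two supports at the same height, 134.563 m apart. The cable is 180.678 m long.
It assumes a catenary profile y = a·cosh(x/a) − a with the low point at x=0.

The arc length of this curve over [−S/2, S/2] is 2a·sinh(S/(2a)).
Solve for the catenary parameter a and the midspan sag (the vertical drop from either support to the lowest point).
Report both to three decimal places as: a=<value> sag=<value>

seed: a₀ = √(S³/(24(L−S))) = √(134.563³/(24·46.115)) = 46.920406
iter 1: u=1.433950  f(a)=+4.980e+00  f'(a)=-2.401e+00  a ← 46.920406 − (+4.980e+00/-2.401e+00) = 48.994799
iter 2: u=1.373238  f(a)=+3.493e-01  f'(a)=-2.075e+00  a ← 48.994799 − (+3.493e-01/-2.075e+00) = 49.163160
iter 3: u=1.368535  f(a)=+2.005e-03  f'(a)=-2.051e+00  a ← 49.163160 − (+2.005e-03/-2.051e+00) = 49.164138
iter 4: u=1.368508  f(a)=+6.690e-08  f'(a)=-2.051e+00  a ← 49.164138 − (+6.690e-08/-2.051e+00) = 49.164138
iter 5: u=1.368508  f(a)=-2.842e-14  f'(a)=-2.051e+00  a ← 49.164138 − (-2.842e-14/-2.051e+00) = 49.164138
converged: |Δa| < 1e-12 after 5 iterations
sag = a·(cosh(S/(2a)) − 1) = 49.164138·(cosh(1.368508) − 1) = 53.686469
T_max/T_min = cosh(S/(2a)) = 2.091984

a=49.164 sag=53.686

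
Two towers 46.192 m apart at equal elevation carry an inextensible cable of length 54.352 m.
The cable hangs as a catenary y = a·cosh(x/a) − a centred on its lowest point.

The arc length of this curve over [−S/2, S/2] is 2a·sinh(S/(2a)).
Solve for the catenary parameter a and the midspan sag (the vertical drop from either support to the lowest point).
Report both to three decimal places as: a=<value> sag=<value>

seed: a₀ = √(S³/(24(L−S))) = √(46.192³/(24·8.160)) = 22.433625
iter 1: u=1.029526  f(a)=+4.435e-01  f'(a)=-8.076e-01  a ← 22.433625 − (+4.435e-01/-8.076e-01) = 22.982838
iter 2: u=1.004924  f(a)=+1.681e-02  f'(a)=-7.474e-01  a ← 22.982838 − (+1.681e-02/-7.474e-01) = 23.005329
iter 3: u=1.003941  f(a)=+2.625e-05  f'(a)=-7.451e-01  a ← 23.005329 − (+2.625e-05/-7.451e-01) = 23.005364
iter 4: u=1.003940  f(a)=+6.426e-11  f'(a)=-7.451e-01  a ← 23.005364 − (+6.426e-11/-7.451e-01) = 23.005364
iter 5: u=1.003940  f(a)=-7.105e-15  f'(a)=-7.451e-01  a ← 23.005364 − (-7.105e-15/-7.451e-01) = 23.005364
converged: |Δa| < 1e-12 after 5 iterations
sag = a·(cosh(S/(2a)) − 1) = 23.005364·(cosh(1.003940) − 1) = 12.600559
T_max/T_min = cosh(S/(2a)) = 1.547723

a=23.005 sag=12.601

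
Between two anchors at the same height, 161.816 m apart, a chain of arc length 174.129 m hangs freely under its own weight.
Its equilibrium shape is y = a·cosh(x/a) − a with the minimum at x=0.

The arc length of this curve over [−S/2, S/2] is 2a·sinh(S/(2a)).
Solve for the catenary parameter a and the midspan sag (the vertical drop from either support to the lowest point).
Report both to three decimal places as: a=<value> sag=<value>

a=121.085 sag=28.052

seed: a₀ = √(S³/(24(L−S))) = √(161.816³/(24·12.313)) = 119.741483
iter 1: u=0.675689  f(a)=+2.842e-01  f'(a)=-2.152e-01  a ← 119.741483 − (+2.842e-01/-2.152e-01) = 121.061876
iter 2: u=0.668319  f(a)=+4.769e-03  f'(a)=-2.080e-01  a ← 121.061876 − (+4.769e-03/-2.080e-01) = 121.084797
iter 3: u=0.668193  f(a)=+1.394e-06  f'(a)=-2.079e-01  a ← 121.084797 − (+1.394e-06/-2.079e-01) = 121.084804
iter 4: u=0.668193  f(a)=+1.137e-13  f'(a)=-2.079e-01  a ← 121.084804 − (+1.137e-13/-2.079e-01) = 121.084804
converged: |Δa| < 1e-12 after 4 iterations
sag = a·(cosh(S/(2a)) − 1) = 121.084804·(cosh(0.668193) − 1) = 28.051901
T_max/T_min = cosh(S/(2a)) = 1.231672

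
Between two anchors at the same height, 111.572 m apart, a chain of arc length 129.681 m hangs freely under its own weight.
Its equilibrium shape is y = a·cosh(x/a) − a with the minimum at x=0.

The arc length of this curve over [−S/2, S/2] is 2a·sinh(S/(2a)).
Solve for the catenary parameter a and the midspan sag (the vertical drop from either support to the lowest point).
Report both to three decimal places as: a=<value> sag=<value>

seed: a₀ = √(S³/(24(L−S))) = √(111.572³/(24·18.109)) = 56.530128
iter 1: u=0.986837  f(a)=+9.025e-01  f'(a)=-7.053e-01  a ← 56.530128 − (+9.025e-01/-7.053e-01) = 57.809740
iter 2: u=0.964993  f(a)=+3.155e-02  f'(a)=-6.567e-01  a ← 57.809740 − (+3.155e-02/-6.567e-01) = 57.857784
iter 3: u=0.964192  f(a)=+4.166e-05  f'(a)=-6.550e-01  a ← 57.857784 − (+4.166e-05/-6.550e-01) = 57.857847
iter 4: u=0.964191  f(a)=+7.284e-11  f'(a)=-6.550e-01  a ← 57.857847 − (+7.284e-11/-6.550e-01) = 57.857847
iter 5: u=0.964191  f(a)=+2.842e-14  f'(a)=-6.550e-01  a ← 57.857847 − (+2.842e-14/-6.550e-01) = 57.857847
converged: |Δa| < 1e-12 after 5 iterations
sag = a·(cosh(S/(2a)) − 1) = 57.857847·(cosh(0.964191) − 1) = 29.043366
T_max/T_min = cosh(S/(2a)) = 1.501978

a=57.858 sag=29.043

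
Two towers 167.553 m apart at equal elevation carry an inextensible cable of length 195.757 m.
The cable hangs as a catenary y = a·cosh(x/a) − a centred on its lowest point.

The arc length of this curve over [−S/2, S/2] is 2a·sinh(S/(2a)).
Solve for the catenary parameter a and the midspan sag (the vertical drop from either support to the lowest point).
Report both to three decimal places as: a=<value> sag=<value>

seed: a₀ = √(S³/(24(L−S))) = √(167.553³/(24·28.204)) = 83.361849
iter 1: u=1.004974  f(a)=+1.459e+00  f'(a)=-7.475e-01  a ← 83.361849 − (+1.459e+00/-7.475e-01) = 85.313640
iter 2: u=0.981982  f(a)=+5.281e-02  f'(a)=-6.943e-01  a ← 85.313640 − (+5.281e-02/-6.943e-01) = 85.389708
iter 3: u=0.981108  f(a)=+7.496e-05  f'(a)=-6.923e-01  a ← 85.389708 − (+7.496e-05/-6.923e-01) = 85.389817
iter 4: u=0.981106  f(a)=+1.515e-10  f'(a)=-6.923e-01  a ← 85.389817 − (+1.515e-10/-6.923e-01) = 85.389817
iter 5: u=0.981106  f(a)=+2.842e-14  f'(a)=-6.923e-01  a ← 85.389817 − (+2.842e-14/-6.923e-01) = 85.389817
converged: |Δa| < 1e-12 after 5 iterations
sag = a·(cosh(S/(2a)) − 1) = 85.389817·(cosh(0.981106) − 1) = 44.500990
T_max/T_min = cosh(S/(2a)) = 1.521151

a=85.390 sag=44.501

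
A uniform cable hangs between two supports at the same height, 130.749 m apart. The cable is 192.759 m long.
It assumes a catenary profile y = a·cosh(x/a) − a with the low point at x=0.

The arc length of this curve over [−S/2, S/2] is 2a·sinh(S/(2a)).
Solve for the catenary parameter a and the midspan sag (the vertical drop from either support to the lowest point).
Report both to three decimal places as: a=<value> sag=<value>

a=41.257 sag=63.582

seed: a₀ = √(S³/(24(L−S))) = √(130.749³/(24·62.010)) = 38.754405
iter 1: u=1.686892  f(a)=+9.445e+00  f'(a)=-4.208e+00  a ← 38.754405 − (+9.445e+00/-4.208e+00) = 40.998695
iter 2: u=1.594551  f(a)=+8.826e-01  f'(a)=-3.456e+00  a ← 40.998695 − (+8.826e-01/-3.456e+00) = 41.254108
iter 3: u=1.584679  f(a)=+9.461e-03  f'(a)=-3.382e+00  a ← 41.254108 − (+9.461e-03/-3.382e+00) = 41.256906
iter 4: u=1.584571  f(a)=+1.113e-06  f'(a)=-3.381e+00  a ← 41.256906 − (+1.113e-06/-3.381e+00) = 41.256906
iter 5: u=1.584571  f(a)=+2.842e-14  f'(a)=-3.381e+00  a ← 41.256906 − (+2.842e-14/-3.381e+00) = 41.256906
converged: |Δa| < 1e-12 after 5 iterations
sag = a·(cosh(S/(2a)) − 1) = 41.256906·(cosh(1.584571) − 1) = 63.581733
T_max/T_min = cosh(S/(2a)) = 2.541117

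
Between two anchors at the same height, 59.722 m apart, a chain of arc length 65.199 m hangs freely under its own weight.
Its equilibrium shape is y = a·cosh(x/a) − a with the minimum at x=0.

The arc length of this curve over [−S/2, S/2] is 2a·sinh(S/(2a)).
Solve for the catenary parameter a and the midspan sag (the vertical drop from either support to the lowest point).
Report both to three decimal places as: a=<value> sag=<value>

a=40.798 sag=11.425

seed: a₀ = √(S³/(24(L−S))) = √(59.722³/(24·5.477)) = 40.255435
iter 1: u=0.741788  f(a)=+1.527e-01  f'(a)=-2.874e-01  a ← 40.255435 − (+1.527e-01/-2.874e-01) = 40.786696
iter 2: u=0.732126  f(a)=+3.075e-03  f'(a)=-2.759e-01  a ← 40.786696 − (+3.075e-03/-2.759e-01) = 40.797841
iter 3: u=0.731926  f(a)=+1.304e-06  f'(a)=-2.757e-01  a ← 40.797841 − (+1.304e-06/-2.757e-01) = 40.797845
iter 4: u=0.731926  f(a)=+2.274e-13  f'(a)=-2.757e-01  a ← 40.797845 − (+2.274e-13/-2.757e-01) = 40.797845
converged: |Δa| < 1e-12 after 4 iterations
sag = a·(cosh(S/(2a)) − 1) = 40.797845·(cosh(0.731926) − 1) = 11.424675
T_max/T_min = cosh(S/(2a)) = 1.280031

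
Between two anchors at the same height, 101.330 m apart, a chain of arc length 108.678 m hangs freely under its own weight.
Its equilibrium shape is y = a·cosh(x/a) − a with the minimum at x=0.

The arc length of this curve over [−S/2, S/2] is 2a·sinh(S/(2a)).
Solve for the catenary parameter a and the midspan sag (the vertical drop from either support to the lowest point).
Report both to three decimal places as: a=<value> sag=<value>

seed: a₀ = √(S³/(24(L−S))) = √(101.330³/(24·7.348)) = 76.809842
iter 1: u=0.659616  f(a)=+1.615e-01  f'(a)=-1.998e-01  a ← 76.809842 − (+1.615e-01/-1.998e-01) = 77.618308
iter 2: u=0.652745  f(a)=+2.586e-03  f'(a)=-1.934e-01  a ← 77.618308 − (+2.586e-03/-1.934e-01) = 77.631675
iter 3: u=0.652633  f(a)=+6.865e-07  f'(a)=-1.933e-01  a ← 77.631675 − (+6.865e-07/-1.933e-01) = 77.631679
iter 4: u=0.652633  f(a)=+2.842e-14  f'(a)=-1.933e-01  a ← 77.631679 − (+2.842e-14/-1.933e-01) = 77.631679
converged: |Δa| < 1e-12 after 4 iterations
sag = a·(cosh(S/(2a)) − 1) = 77.631679·(cosh(0.652633) − 1) = 17.128041
T_max/T_min = cosh(S/(2a)) = 1.220632

a=77.632 sag=17.128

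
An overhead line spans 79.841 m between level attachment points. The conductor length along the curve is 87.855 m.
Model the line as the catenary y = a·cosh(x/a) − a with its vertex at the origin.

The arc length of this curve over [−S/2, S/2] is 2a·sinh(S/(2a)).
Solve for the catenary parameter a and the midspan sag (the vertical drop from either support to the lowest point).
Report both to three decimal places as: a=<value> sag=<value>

a=52.198 sag=16.024

seed: a₀ = √(S³/(24(L−S))) = √(79.841³/(24·8.014)) = 51.440912
iter 1: u=0.776046  f(a)=+2.448e-01  f'(a)=-3.308e-01  a ← 51.440912 − (+2.448e-01/-3.308e-01) = 52.181069
iter 2: u=0.765038  f(a)=+5.384e-03  f'(a)=-3.163e-01  a ← 52.181069 − (+5.384e-03/-3.163e-01) = 52.198088
iter 3: u=0.764789  f(a)=+2.734e-06  f'(a)=-3.160e-01  a ← 52.198088 − (+2.734e-06/-3.160e-01) = 52.198097
iter 4: u=0.764788  f(a)=+7.248e-13  f'(a)=-3.160e-01  a ← 52.198097 − (+7.248e-13/-3.160e-01) = 52.198097
converged: |Δa| < 1e-12 after 4 iterations
sag = a·(cosh(S/(2a)) − 1) = 52.198097·(cosh(0.764788) − 1) = 16.024088
T_max/T_min = cosh(S/(2a)) = 1.306986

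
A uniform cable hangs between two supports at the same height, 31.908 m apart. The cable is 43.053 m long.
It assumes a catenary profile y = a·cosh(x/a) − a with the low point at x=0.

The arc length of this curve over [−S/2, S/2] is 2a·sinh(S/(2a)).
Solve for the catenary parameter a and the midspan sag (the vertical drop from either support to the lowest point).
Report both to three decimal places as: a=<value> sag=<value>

a=11.557 sag=12.876

seed: a₀ = √(S³/(24(L−S))) = √(31.908³/(24·11.145)) = 11.020561
iter 1: u=1.447658  f(a)=+1.228e+00  f'(a)=-2.479e+00  a ← 11.020561 − (+1.228e+00/-2.479e+00) = 11.515768
iter 2: u=1.385405  f(a)=+8.761e-02  f'(a)=-2.137e+00  a ← 11.515768 − (+8.761e-02/-2.137e+00) = 11.556762
iter 3: u=1.380491  f(a)=+5.218e-04  f'(a)=-2.112e+00  a ← 11.556762 − (+5.218e-04/-2.112e+00) = 11.557009
iter 4: u=1.380461  f(a)=+1.875e-08  f'(a)=-2.112e+00  a ← 11.557009 − (+1.875e-08/-2.112e+00) = 11.557009
iter 5: u=1.380461  f(a)=-7.105e-15  f'(a)=-2.112e+00  a ← 11.557009 − (-7.105e-15/-2.112e+00) = 11.557009
converged: |Δa| < 1e-12 after 5 iterations
sag = a·(cosh(S/(2a)) − 1) = 11.557009·(cosh(1.380461) − 1) = 12.875647
T_max/T_min = cosh(S/(2a)) = 2.114099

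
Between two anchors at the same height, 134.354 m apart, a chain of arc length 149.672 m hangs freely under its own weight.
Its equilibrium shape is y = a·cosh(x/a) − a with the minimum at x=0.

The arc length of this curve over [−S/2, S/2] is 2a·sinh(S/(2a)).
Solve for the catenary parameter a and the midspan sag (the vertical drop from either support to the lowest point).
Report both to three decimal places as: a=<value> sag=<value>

seed: a₀ = √(S³/(24(L−S))) = √(134.354³/(24·15.318)) = 81.221171
iter 1: u=0.827087  f(a)=+5.325e-01  f'(a)=-4.036e-01  a ← 81.221171 − (+5.325e-01/-4.036e-01) = 82.540554
iter 2: u=0.813867  f(a)=+1.325e-02  f'(a)=-3.838e-01  a ← 82.540554 − (+1.325e-02/-3.838e-01) = 82.575090
iter 3: u=0.813526  f(a)=+8.674e-06  f'(a)=-3.833e-01  a ← 82.575090 − (+8.674e-06/-3.833e-01) = 82.575112
iter 4: u=0.813526  f(a)=+3.723e-12  f'(a)=-3.833e-01  a ← 82.575112 − (+3.723e-12/-3.833e-01) = 82.575112
converged: |Δa| < 1e-12 after 4 iterations
sag = a·(cosh(S/(2a)) − 1) = 82.575112·(cosh(0.813526) − 1) = 28.865796
T_max/T_min = cosh(S/(2a)) = 1.349570

a=82.575 sag=28.866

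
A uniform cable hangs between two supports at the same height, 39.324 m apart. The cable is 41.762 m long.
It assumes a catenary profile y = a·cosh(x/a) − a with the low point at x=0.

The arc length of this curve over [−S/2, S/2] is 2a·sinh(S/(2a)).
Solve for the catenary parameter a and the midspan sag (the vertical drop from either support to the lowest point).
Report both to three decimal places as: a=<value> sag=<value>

seed: a₀ = √(S³/(24(L−S))) = √(39.324³/(24·2.438)) = 32.237701
iter 1: u=0.609907  f(a)=+4.575e-02  f'(a)=-1.570e-01  a ← 32.237701 − (+4.575e-02/-1.570e-01) = 32.529182
iter 2: u=0.604442  f(a)=+6.279e-04  f'(a)=-1.527e-01  a ← 32.529182 − (+6.279e-04/-1.527e-01) = 32.533295
iter 3: u=0.604365  f(a)=+1.219e-07  f'(a)=-1.526e-01  a ← 32.533295 − (+1.219e-07/-1.526e-01) = 32.533295
iter 4: u=0.604365  f(a)=+0.000e+00  f'(a)=-1.526e-01  a ← 32.533295 − (+0.000e+00/-1.526e-01) = 32.533295
converged: |Δa| < 1e-12 after 4 iterations
sag = a·(cosh(S/(2a)) − 1) = 32.533295·(cosh(0.604365) − 1) = 6.124582
T_max/T_min = cosh(S/(2a)) = 1.188256

a=32.533 sag=6.125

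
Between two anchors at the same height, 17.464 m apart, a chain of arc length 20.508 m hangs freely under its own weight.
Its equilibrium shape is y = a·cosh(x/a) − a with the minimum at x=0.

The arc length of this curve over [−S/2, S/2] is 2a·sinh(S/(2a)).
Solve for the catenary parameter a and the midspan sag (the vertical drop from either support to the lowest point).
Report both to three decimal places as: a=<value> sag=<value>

a=8.753 sag=4.729

seed: a₀ = √(S³/(24(L−S))) = √(17.464³/(24·3.044)) = 8.538619
iter 1: u=1.022648  f(a)=+1.632e-01  f'(a)=-7.904e-01  a ← 8.538619 − (+1.632e-01/-7.904e-01) = 8.745088
iter 2: u=0.998503  f(a)=+6.107e-03  f'(a)=-7.322e-01  a ← 8.745088 − (+6.107e-03/-7.322e-01) = 8.753428
iter 3: u=0.997552  f(a)=+9.288e-06  f'(a)=-7.300e-01  a ← 8.753428 − (+9.288e-06/-7.300e-01) = 8.753441
iter 4: u=0.997551  f(a)=+2.156e-11  f'(a)=-7.300e-01  a ← 8.753441 − (+2.156e-11/-7.300e-01) = 8.753441
iter 5: u=0.997551  f(a)=-3.553e-15  f'(a)=-7.300e-01  a ← 8.753441 − (-3.553e-15/-7.300e-01) = 8.753441
converged: |Δa| < 1e-12 after 5 iterations
sag = a·(cosh(S/(2a)) − 1) = 8.753441·(cosh(0.997551) − 1) = 4.728667
T_max/T_min = cosh(S/(2a)) = 1.540207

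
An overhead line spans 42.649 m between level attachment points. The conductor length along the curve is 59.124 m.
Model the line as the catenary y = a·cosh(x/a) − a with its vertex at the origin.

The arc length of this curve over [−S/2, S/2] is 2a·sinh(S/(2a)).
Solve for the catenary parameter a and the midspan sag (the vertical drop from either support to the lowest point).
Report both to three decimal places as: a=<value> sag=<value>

a=14.756 sag=18.284

seed: a₀ = √(S³/(24(L−S))) = √(42.649³/(24·16.475)) = 14.006994
iter 1: u=1.522418  f(a)=+2.018e+00  f'(a)=-2.945e+00  a ← 14.006994 − (+2.018e+00/-2.945e+00) = 14.692309
iter 2: u=1.451406  f(a)=+1.576e-01  f'(a)=-2.501e+00  a ← 14.692309 − (+1.576e-01/-2.501e+00) = 14.755300
iter 3: u=1.445210  f(a)=+1.140e-03  f'(a)=-2.465e+00  a ← 14.755300 − (+1.140e-03/-2.465e+00) = 14.755763
iter 4: u=1.445164  f(a)=+6.067e-08  f'(a)=-2.465e+00  a ← 14.755763 − (+6.067e-08/-2.465e+00) = 14.755763
iter 5: u=1.445164  f(a)=+7.105e-15  f'(a)=-2.465e+00  a ← 14.755763 − (+7.105e-15/-2.465e+00) = 14.755763
converged: |Δa| < 1e-12 after 5 iterations
sag = a·(cosh(S/(2a)) − 1) = 14.755763·(cosh(1.445164) − 1) = 18.284279
T_max/T_min = cosh(S/(2a)) = 2.239128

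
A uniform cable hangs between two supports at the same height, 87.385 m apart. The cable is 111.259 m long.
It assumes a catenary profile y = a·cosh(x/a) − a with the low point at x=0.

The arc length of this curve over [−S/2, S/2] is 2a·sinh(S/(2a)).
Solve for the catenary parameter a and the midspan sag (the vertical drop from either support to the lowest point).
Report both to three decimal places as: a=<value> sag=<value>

a=35.445 sag=30.517

seed: a₀ = √(S³/(24(L−S))) = √(87.385³/(24·23.874)) = 34.126136
iter 1: u=1.280324  f(a)=+2.035e+00  f'(a)=-1.642e+00  a ← 34.126136 − (+2.035e+00/-1.642e+00) = 35.365136
iter 2: u=1.235468  f(a)=+1.161e-01  f'(a)=-1.460e+00  a ← 35.365136 − (+1.161e-01/-1.460e+00) = 35.444644
iter 3: u=1.232697  f(a)=+4.282e-04  f'(a)=-1.449e+00  a ← 35.444644 − (+4.282e-04/-1.449e+00) = 35.444939
iter 4: u=1.232687  f(a)=+5.875e-09  f'(a)=-1.449e+00  a ← 35.444939 − (+5.875e-09/-1.449e+00) = 35.444939
iter 5: u=1.232687  f(a)=-2.842e-14  f'(a)=-1.449e+00  a ← 35.444939 − (-2.842e-14/-1.449e+00) = 35.444939
converged: |Δa| < 1e-12 after 5 iterations
sag = a·(cosh(S/(2a)) − 1) = 35.444939·(cosh(1.232687) − 1) = 30.517057
T_max/T_min = cosh(S/(2a)) = 1.860971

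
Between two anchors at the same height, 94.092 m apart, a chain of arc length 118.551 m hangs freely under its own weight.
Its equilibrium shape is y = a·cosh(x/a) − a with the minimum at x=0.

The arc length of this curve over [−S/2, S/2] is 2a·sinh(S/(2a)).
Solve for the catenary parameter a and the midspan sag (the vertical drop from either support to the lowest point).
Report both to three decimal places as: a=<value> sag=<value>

a=39.060 sag=31.928

seed: a₀ = √(S³/(24(L−S))) = √(94.092³/(24·24.459)) = 37.670734
iter 1: u=1.248874  f(a)=+1.980e+00  f'(a)=-1.513e+00  a ← 37.670734 − (+1.980e+00/-1.513e+00) = 38.979510
iter 2: u=1.206942  f(a)=+1.079e-01  f'(a)=-1.352e+00  a ← 38.979510 − (+1.079e-01/-1.352e+00) = 39.059285
iter 3: u=1.204477  f(a)=+3.609e-04  f'(a)=-1.343e+00  a ← 39.059285 − (+3.609e-04/-1.343e+00) = 39.059554
iter 4: u=1.204468  f(a)=+4.071e-09  f'(a)=-1.343e+00  a ← 39.059554 − (+4.071e-09/-1.343e+00) = 39.059554
iter 5: u=1.204468  f(a)=+2.842e-14  f'(a)=-1.343e+00  a ← 39.059554 − (+2.842e-14/-1.343e+00) = 39.059554
converged: |Δa| < 1e-12 after 5 iterations
sag = a·(cosh(S/(2a)) − 1) = 39.059554·(cosh(1.204468) − 1) = 31.928006
T_max/T_min = cosh(S/(2a)) = 1.817419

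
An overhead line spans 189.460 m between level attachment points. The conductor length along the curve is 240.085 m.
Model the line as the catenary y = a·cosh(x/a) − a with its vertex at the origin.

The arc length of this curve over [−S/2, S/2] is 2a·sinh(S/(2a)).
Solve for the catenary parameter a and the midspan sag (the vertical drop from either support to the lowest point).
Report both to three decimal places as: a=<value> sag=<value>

a=77.646 sag=65.319

seed: a₀ = √(S³/(24(L−S))) = √(189.460³/(24·50.625)) = 74.814910
iter 1: u=1.266191  f(a)=+4.217e+00  f'(a)=-1.583e+00  a ← 74.814910 − (+4.217e+00/-1.583e+00) = 77.478408
iter 2: u=1.222663  f(a)=+2.356e-01  f'(a)=-1.411e+00  a ← 77.478408 − (+2.356e-01/-1.411e+00) = 77.645449
iter 3: u=1.220033  f(a)=+8.323e-04  f'(a)=-1.401e+00  a ← 77.645449 − (+8.323e-04/-1.401e+00) = 77.646043
iter 4: u=1.220024  f(a)=+1.046e-08  f'(a)=-1.401e+00  a ← 77.646043 − (+1.046e-08/-1.401e+00) = 77.646043
iter 5: u=1.220024  f(a)=+0.000e+00  f'(a)=-1.401e+00  a ← 77.646043 − (+0.000e+00/-1.401e+00) = 77.646043
converged: |Δa| < 1e-12 after 5 iterations
sag = a·(cosh(S/(2a)) − 1) = 77.646043·(cosh(1.220024) − 1) = 65.319372
T_max/T_min = cosh(S/(2a)) = 1.841245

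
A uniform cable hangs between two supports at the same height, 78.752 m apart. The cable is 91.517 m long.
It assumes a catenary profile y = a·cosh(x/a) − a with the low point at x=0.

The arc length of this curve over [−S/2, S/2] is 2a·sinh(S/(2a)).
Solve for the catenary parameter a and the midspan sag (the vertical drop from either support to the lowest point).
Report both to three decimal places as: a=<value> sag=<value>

a=40.864 sag=20.485

seed: a₀ = √(S³/(24(L−S))) = √(78.752³/(24·12.765)) = 39.927890
iter 1: u=0.986178  f(a)=+6.353e-01  f'(a)=-7.038e-01  a ← 39.927890 − (+6.353e-01/-7.038e-01) = 40.830574
iter 2: u=0.964375  f(a)=+2.218e-02  f'(a)=-6.554e-01  a ← 40.830574 − (+2.218e-02/-6.554e-01) = 40.864420
iter 3: u=0.963577  f(a)=+2.921e-05  f'(a)=-6.537e-01  a ← 40.864420 − (+2.921e-05/-6.537e-01) = 40.864464
iter 4: u=0.963576  f(a)=+5.079e-11  f'(a)=-6.537e-01  a ← 40.864464 − (+5.079e-11/-6.537e-01) = 40.864464
iter 5: u=0.963576  f(a)=+2.842e-14  f'(a)=-6.537e-01  a ← 40.864464 − (+2.842e-14/-6.537e-01) = 40.864464
converged: |Δa| < 1e-12 after 5 iterations
sag = a·(cosh(S/(2a)) − 1) = 40.864464·(cosh(0.963576) − 1) = 20.484902
T_max/T_min = cosh(S/(2a)) = 1.501289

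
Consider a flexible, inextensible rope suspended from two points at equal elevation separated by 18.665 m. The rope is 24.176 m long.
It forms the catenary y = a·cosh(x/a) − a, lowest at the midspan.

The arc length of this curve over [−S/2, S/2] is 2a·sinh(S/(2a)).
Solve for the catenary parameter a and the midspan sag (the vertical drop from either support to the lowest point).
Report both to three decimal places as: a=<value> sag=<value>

seed: a₀ = √(S³/(24(L−S))) = √(18.665³/(24·5.511)) = 7.011665
iter 1: u=1.330996  f(a)=+5.093e-01  f'(a)=-1.869e+00  a ← 7.011665 − (+5.093e-01/-1.869e+00) = 7.284193
iter 2: u=1.281199  f(a)=+3.120e-02  f'(a)=-1.646e+00  a ← 7.284193 − (+3.120e-02/-1.646e+00) = 7.303144
iter 3: u=1.277874  f(a)=+1.340e-04  f'(a)=-1.632e+00  a ← 7.303144 − (+1.340e-04/-1.632e+00) = 7.303226
iter 4: u=1.277860  f(a)=+2.494e-09  f'(a)=-1.632e+00  a ← 7.303226 − (+2.494e-09/-1.632e+00) = 7.303226
iter 5: u=1.277860  f(a)=-7.105e-15  f'(a)=-1.632e+00  a ← 7.303226 − (-7.105e-15/-1.632e+00) = 7.303226
converged: |Δa| < 1e-12 after 5 iterations
sag = a·(cosh(S/(2a)) − 1) = 7.303226·(cosh(1.277860) − 1) = 6.819693
T_max/T_min = cosh(S/(2a)) = 1.933792

a=7.303 sag=6.820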